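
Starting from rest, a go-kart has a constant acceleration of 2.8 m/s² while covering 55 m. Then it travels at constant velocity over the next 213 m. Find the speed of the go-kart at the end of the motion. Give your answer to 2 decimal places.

Phase 1 (accelerating): v₀ = 0 m/s, a = 2.8 m/s².
v² = v₀² + 2aΔx = 0² + 2·2.8·55 = 308 → v = 17.5 m/s
t = (v − v₀)/a = (17.5 − 0)/2.8 = 6.27 s

Phase 2 (constant speed): v₀ = 17.5 m/s, a = 0 m/s².
Constant speed: t = d/v = 213/17.5 = 12.1 s
Final speed = 17.5 m/s

17.55 m/s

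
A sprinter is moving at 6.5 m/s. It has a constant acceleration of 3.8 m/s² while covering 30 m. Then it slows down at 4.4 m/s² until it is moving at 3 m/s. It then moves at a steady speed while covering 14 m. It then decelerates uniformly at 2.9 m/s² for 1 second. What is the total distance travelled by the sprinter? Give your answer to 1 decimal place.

Phase 1 (accelerating): v₀ = 6.50 m/s, a = 3.8 m/s².
v² = v₀² + 2aΔx = 6.50² + 2·3.8·30 = 270 → v = 16.4 m/s
t = (v − v₀)/a = (16.4 − 6.50)/3.8 = 2.62 s

Phase 2 (decelerating): v₀ = 16.4 m/s, a = -4.4 m/s².
v = v₀ + at → t = (3 − 16.4) / -4.4 = 3.05 s
v² = v₀² + 2aΔx → Δx = (3² − 16.4²)/(2·-4.4) = 29.7 m

Phase 3 (constant speed): v₀ = 3.00 m/s, a = 0 m/s².
Constant speed: t = d/v = 14/3.00 = 4.67 s

Phase 4 (decelerating): v₀ = 3.00 m/s, a = -2.9 m/s².
v = v₀ + at = 3.00 + (-2.9)(1) = 0.100 m/s
Δx = v₀t + ½at² = 3.00·1 + 0.5·-2.9·1² = 1.55 m
Total distance = 30.0 + 29.7 + 14.0 + 1.55 = 75.2 m

75.2 m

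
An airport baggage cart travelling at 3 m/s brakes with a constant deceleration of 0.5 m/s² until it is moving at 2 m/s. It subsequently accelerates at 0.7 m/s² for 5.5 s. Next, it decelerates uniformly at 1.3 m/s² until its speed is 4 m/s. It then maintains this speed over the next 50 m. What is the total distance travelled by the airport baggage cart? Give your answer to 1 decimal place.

Phase 1 (decelerating): v₀ = 3.00 m/s, a = -0.5 m/s².
v = v₀ + at → t = (2 − 3.00) / -0.5 = 2.00 s
v² = v₀² + 2aΔx → Δx = (2² − 3.00²)/(2·-0.5) = 5.00 m

Phase 2 (accelerating): v₀ = 2.00 m/s, a = 0.7 m/s².
v = v₀ + at = 2.00 + (0.7)(5.5) = 5.85 m/s
Δx = v₀t + ½at² = 2.00·5.5 + 0.5·0.7·5.5² = 21.6 m

Phase 3 (decelerating): v₀ = 5.85 m/s, a = -1.3 m/s².
v = v₀ + at → t = (4 − 5.85) / -1.3 = 1.42 s
v² = v₀² + 2aΔx → Δx = (4² − 5.85²)/(2·-1.3) = 7.01 m

Phase 4 (constant speed): v₀ = 4.00 m/s, a = 0 m/s².
Constant speed: t = d/v = 50/4.00 = 12.5 s
Total distance = 5.00 + 21.6 + 7.01 + 50.0 = 83.6 m

83.6 m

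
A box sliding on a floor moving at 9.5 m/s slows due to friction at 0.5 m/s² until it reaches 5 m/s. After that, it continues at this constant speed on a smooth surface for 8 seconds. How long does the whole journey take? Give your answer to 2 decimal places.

17.00 s

Phase 1 (decelerating): v₀ = 9.50 m/s, a = -0.5 m/s².
v = v₀ + at → t = (5 − 9.50) / -0.5 = 9.00 s
v² = v₀² + 2aΔx → Δx = (5² − 9.50²)/(2·-0.5) = 65.2 m

Phase 2 (constant speed): v₀ = 5.00 m/s, a = 0 m/s².
v = v₀ + at = 5.00 + (0)(8) = 5.00 m/s
Δx = v₀t + ½at² = 5.00·8 + 0.5·0·8² = 40.0 m
Total time = 9.00 + 8.00 = 17.0 s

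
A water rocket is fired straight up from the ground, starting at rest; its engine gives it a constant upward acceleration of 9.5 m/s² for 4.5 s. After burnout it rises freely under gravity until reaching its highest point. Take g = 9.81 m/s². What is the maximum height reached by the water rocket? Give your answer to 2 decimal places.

189.34 m

Phase 1 (powered ascent): v₀ = 0 m/s, a = 9.5 m/s².
v = v₀ + at = 0 + (9.5)(4.5) = 42.8 m/s
Δx = v₀t + ½at² = 0·4.5 + 0.5·9.5·4.5² = 96.2 m

Phase 2 (coasting upward): v₀ = 42.8 m/s, a = -9.81 m/s².
v = v₀ + at → t = (0 − 42.8) / -9.81 = 4.36 s
v² = v₀² + 2aΔx → Δx = (0² − 42.8²)/(2·-9.81) = 93.1 m
Maximum height = 96.2 + 93.1 = 189 m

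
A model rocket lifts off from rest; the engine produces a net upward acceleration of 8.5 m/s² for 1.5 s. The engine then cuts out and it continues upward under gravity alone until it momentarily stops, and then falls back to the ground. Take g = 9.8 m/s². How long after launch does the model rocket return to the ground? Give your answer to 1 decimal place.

4.7 s

Phase 1 (powered ascent): v₀ = 0 m/s, a = 8.5 m/s².
v = v₀ + at = 0 + (8.5)(1.5) = 12.8 m/s
Δx = v₀t + ½at² = 0·1.5 + 0.5·8.5·1.5² = 9.56 m

Phase 2 (coasting upward): v₀ = 12.8 m/s, a = -9.8 m/s².
v = v₀ + at → t = (0 − 12.8) / -9.8 = 1.30 s
v² = v₀² + 2aΔx → Δx = (0² − 12.8²)/(2·-9.8) = 8.29 m

Phase 3 (free fall): v₀ = 0 m/s, a = -9.8 m/s².
Falls 17.9 m from rest: t = √(2·17.9/9.8) = 1.91 s; v = g·t = 18.7 m/s.
Total time = 1.50 + 1.30 + 1.91 = 4.71 s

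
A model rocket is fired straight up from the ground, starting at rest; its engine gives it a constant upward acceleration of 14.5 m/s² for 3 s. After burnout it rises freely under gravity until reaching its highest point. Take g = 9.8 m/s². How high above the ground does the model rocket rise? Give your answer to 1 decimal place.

161.8 m

Phase 1 (powered ascent): v₀ = 0 m/s, a = 14.5 m/s².
v = v₀ + at = 0 + (14.5)(3) = 43.5 m/s
Δx = v₀t + ½at² = 0·3 + 0.5·14.5·3² = 65.2 m

Phase 2 (coasting upward): v₀ = 43.5 m/s, a = -9.8 m/s².
v = v₀ + at → t = (0 − 43.5) / -9.8 = 4.44 s
v² = v₀² + 2aΔx → Δx = (0² − 43.5²)/(2·-9.8) = 96.5 m
Maximum height = 65.2 + 96.5 = 162 m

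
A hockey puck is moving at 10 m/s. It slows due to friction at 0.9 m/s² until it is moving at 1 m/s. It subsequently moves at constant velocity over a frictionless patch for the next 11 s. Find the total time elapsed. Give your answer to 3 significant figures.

Phase 1 (decelerating): v₀ = 10.0 m/s, a = -0.9 m/s².
v = v₀ + at → t = (1 − 10.0) / -0.9 = 10.0 s
v² = v₀² + 2aΔx → Δx = (1² − 10.0²)/(2·-0.9) = 55.0 m

Phase 2 (constant speed): v₀ = 1.00 m/s, a = 0 m/s².
v = v₀ + at = 1.00 + (0)(11) = 1.00 m/s
Δx = v₀t + ½at² = 1.00·11 + 0.5·0·11² = 11.0 m
Total time = 10.0 + 11.0 = 21.0 s

21.0 s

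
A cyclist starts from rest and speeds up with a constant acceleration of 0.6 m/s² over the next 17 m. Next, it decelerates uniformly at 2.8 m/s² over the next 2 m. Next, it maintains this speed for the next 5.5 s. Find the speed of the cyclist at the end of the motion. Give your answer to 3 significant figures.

Phase 1 (accelerating): v₀ = 0 m/s, a = 0.6 m/s².
v² = v₀² + 2aΔx = 0² + 2·0.6·17 = 20.4 → v = 4.52 m/s
t = (v − v₀)/a = (4.52 − 0)/0.6 = 7.53 s

Phase 2 (decelerating): v₀ = 4.52 m/s, a = -2.8 m/s².
v² = v₀² + 2aΔx = 4.52² + 2·-2.8·2 = 9.20 → v = 3.03 m/s
t = (v − v₀)/a = (3.03 − 4.52)/-2.8 = 0.530 s

Phase 3 (constant speed): v₀ = 3.03 m/s, a = 0 m/s².
v = v₀ + at = 3.03 + (0)(5.5) = 3.03 m/s
Δx = v₀t + ½at² = 3.03·5.5 + 0.5·0·5.5² = 16.7 m
Final speed = 3.03 m/s

3.03 m/s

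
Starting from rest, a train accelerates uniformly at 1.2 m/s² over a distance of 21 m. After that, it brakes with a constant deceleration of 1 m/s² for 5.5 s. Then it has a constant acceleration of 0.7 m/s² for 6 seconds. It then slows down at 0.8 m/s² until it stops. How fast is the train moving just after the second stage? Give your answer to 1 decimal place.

Phase 1 (accelerating): v₀ = 0 m/s, a = 1.2 m/s².
v² = v₀² + 2aΔx = 0² + 2·1.2·21 = 50.4 → v = 7.10 m/s
t = (v − v₀)/a = (7.10 − 0)/1.2 = 5.92 s

Phase 2 (decelerating): v₀ = 7.10 m/s, a = -1 m/s².
v = v₀ + at = 7.10 + (-1)(5.5) = 1.60 m/s
Δx = v₀t + ½at² = 7.10·5.5 + 0.5·-1·5.5² = 23.9 m
Speed at end of phase 2 = 1.60 m/s

1.6 m/s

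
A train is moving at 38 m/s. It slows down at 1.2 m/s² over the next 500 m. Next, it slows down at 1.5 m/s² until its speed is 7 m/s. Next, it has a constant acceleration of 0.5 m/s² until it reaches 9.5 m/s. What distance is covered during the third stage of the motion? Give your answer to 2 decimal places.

Phase 1 (decelerating): v₀ = 38.0 m/s, a = -1.2 m/s².
v² = v₀² + 2aΔx = 38.0² + 2·-1.2·500 = 244 → v = 15.6 m/s
t = (v − v₀)/a = (15.6 − 38.0)/-1.2 = 18.6 s

Phase 2 (decelerating): v₀ = 15.6 m/s, a = -1.5 m/s².
v = v₀ + at → t = (7 − 15.6) / -1.5 = 5.75 s
v² = v₀² + 2aΔx → Δx = (7² − 15.6²)/(2·-1.5) = 65.0 m

Phase 3 (accelerating): v₀ = 7.00 m/s, a = 0.5 m/s².
v = v₀ + at → t = (9.5 − 7.00) / 0.5 = 5.00 s
v² = v₀² + 2aΔx → Δx = (9.5² − 7.00²)/(2·0.5) = 41.2 m
Distance in phase 3 = 41.2 m

41.25 m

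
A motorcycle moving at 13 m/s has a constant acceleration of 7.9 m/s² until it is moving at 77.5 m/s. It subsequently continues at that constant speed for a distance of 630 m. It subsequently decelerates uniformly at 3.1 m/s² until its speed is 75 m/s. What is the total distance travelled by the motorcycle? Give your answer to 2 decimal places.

Phase 1 (accelerating): v₀ = 13.0 m/s, a = 7.9 m/s².
v = v₀ + at → t = (77.5 − 13.0) / 7.9 = 8.16 s
v² = v₀² + 2aΔx → Δx = (77.5² − 13.0²)/(2·7.9) = 369 m

Phase 2 (constant speed): v₀ = 77.5 m/s, a = 0 m/s².
Constant speed: t = d/v = 630/77.5 = 8.13 s

Phase 3 (decelerating): v₀ = 77.5 m/s, a = -3.1 m/s².
v = v₀ + at → t = (75 − 77.5) / -3.1 = 0.806 s
v² = v₀² + 2aΔx → Δx = (75² − 77.5²)/(2·-3.1) = 61.5 m
Total distance = 369 + 630 + 61.5 = 1060 m

1060.94 m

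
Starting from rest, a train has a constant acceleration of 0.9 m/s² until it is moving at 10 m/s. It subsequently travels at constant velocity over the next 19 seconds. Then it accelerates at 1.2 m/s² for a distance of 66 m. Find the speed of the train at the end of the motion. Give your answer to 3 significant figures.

Phase 1 (accelerating): v₀ = 0 m/s, a = 0.9 m/s².
v = v₀ + at → t = (10 − 0) / 0.9 = 11.1 s
v² = v₀² + 2aΔx → Δx = (10² − 0²)/(2·0.9) = 55.6 m

Phase 2 (constant speed): v₀ = 10.0 m/s, a = 0 m/s².
v = v₀ + at = 10.0 + (0)(19) = 10.0 m/s
Δx = v₀t + ½at² = 10.0·19 + 0.5·0·19² = 190 m

Phase 3 (accelerating): v₀ = 10.0 m/s, a = 1.2 m/s².
v² = v₀² + 2aΔx = 10.0² + 2·1.2·66 = 258 → v = 16.1 m/s
t = (v − v₀)/a = (16.1 − 10.0)/1.2 = 5.06 s
Final speed = 16.1 m/s

16.1 m/s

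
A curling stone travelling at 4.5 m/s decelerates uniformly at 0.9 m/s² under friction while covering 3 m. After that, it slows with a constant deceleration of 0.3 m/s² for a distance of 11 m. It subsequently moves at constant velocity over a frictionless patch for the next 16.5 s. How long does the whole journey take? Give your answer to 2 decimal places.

Phase 1 (decelerating): v₀ = 4.50 m/s, a = -0.9 m/s².
v² = v₀² + 2aΔx = 4.50² + 2·-0.9·3 = 14.8 → v = 3.85 m/s
t = (v − v₀)/a = (3.85 − 4.50)/-0.9 = 0.718 s

Phase 2 (decelerating): v₀ = 3.85 m/s, a = -0.3 m/s².
v² = v₀² + 2aΔx = 3.85² + 2·-0.3·11 = 8.25 → v = 2.87 m/s
t = (v − v₀)/a = (2.87 − 3.85)/-0.3 = 3.27 s

Phase 3 (constant speed): v₀ = 2.87 m/s, a = 0 m/s².
v = v₀ + at = 2.87 + (0)(16.5) = 2.87 m/s
Δx = v₀t + ½at² = 2.87·16.5 + 0.5·0·16.5² = 47.4 m
Total time = 0.718 + 3.27 + 16.5 = 20.5 s

20.49 s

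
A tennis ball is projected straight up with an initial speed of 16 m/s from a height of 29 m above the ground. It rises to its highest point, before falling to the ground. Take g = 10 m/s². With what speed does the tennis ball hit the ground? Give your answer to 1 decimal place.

28.9 m/s

Phase 1 (rising): v₀ = 16.0 m/s, a = -10 m/s².
v = v₀ + at → t = (0 − 16.0) / -10 = 1.60 s
v² = v₀² + 2aΔx → Δx = (0² − 16.0²)/(2·-10) = 12.8 m

Phase 2 (falling): v₀ = 0 m/s, a = -10 m/s².
Falls 41.8 m from rest: t = √(2·41.8/10) = 2.89 s; v = g·t = 28.9 m/s.
Final speed = 28.9 m/s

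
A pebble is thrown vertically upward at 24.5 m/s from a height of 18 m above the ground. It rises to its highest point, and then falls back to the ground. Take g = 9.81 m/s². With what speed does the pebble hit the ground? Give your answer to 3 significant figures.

Phase 1 (rising): v₀ = 24.5 m/s, a = -9.81 m/s².
v = v₀ + at → t = (0 − 24.5) / -9.81 = 2.50 s
v² = v₀² + 2aΔx → Δx = (0² − 24.5²)/(2·-9.81) = 30.6 m

Phase 2 (falling): v₀ = 0 m/s, a = -9.81 m/s².
Falls 48.6 m from rest: t = √(2·48.6/9.81) = 3.15 s; v = g·t = 30.9 m/s.
Final speed = 30.9 m/s

30.9 m/s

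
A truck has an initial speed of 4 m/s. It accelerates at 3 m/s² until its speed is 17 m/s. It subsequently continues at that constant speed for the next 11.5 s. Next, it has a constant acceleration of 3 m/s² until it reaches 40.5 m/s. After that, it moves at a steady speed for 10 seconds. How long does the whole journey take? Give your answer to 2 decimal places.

33.67 s

Phase 1 (accelerating): v₀ = 4.00 m/s, a = 3 m/s².
v = v₀ + at → t = (17 − 4.00) / 3 = 4.33 s
v² = v₀² + 2aΔx → Δx = (17² − 4.00²)/(2·3) = 45.5 m

Phase 2 (constant speed): v₀ = 17.0 m/s, a = 0 m/s².
v = v₀ + at = 17.0 + (0)(11.5) = 17.0 m/s
Δx = v₀t + ½at² = 17.0·11.5 + 0.5·0·11.5² = 196 m

Phase 3 (accelerating): v₀ = 17.0 m/s, a = 3 m/s².
v = v₀ + at → t = (40.5 − 17.0) / 3 = 7.83 s
v² = v₀² + 2aΔx → Δx = (40.5² − 17.0²)/(2·3) = 225 m

Phase 4 (constant speed): v₀ = 40.5 m/s, a = 0 m/s².
v = v₀ + at = 40.5 + (0)(10) = 40.5 m/s
Δx = v₀t + ½at² = 40.5·10 + 0.5·0·10² = 405 m
Total time = 4.33 + 11.5 + 7.83 + 10.0 = 33.7 s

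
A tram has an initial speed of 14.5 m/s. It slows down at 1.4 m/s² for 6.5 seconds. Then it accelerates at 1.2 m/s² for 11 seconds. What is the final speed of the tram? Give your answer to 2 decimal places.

18.60 m/s

Phase 1 (decelerating): v₀ = 14.5 m/s, a = -1.4 m/s².
v = v₀ + at = 14.5 + (-1.4)(6.5) = 5.40 m/s
Δx = v₀t + ½at² = 14.5·6.5 + 0.5·-1.4·6.5² = 64.7 m

Phase 2 (accelerating): v₀ = 5.40 m/s, a = 1.2 m/s².
v = v₀ + at = 5.40 + (1.2)(11) = 18.6 m/s
Δx = v₀t + ½at² = 5.40·11 + 0.5·1.2·11² = 132 m
Final speed = 18.6 m/s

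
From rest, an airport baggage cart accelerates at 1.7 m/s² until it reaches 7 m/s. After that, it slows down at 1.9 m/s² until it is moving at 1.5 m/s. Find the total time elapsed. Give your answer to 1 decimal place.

7.0 s

Phase 1 (accelerating): v₀ = 0 m/s, a = 1.7 m/s².
v = v₀ + at → t = (7 − 0) / 1.7 = 4.12 s
v² = v₀² + 2aΔx → Δx = (7² − 0²)/(2·1.7) = 14.4 m

Phase 2 (decelerating): v₀ = 7.00 m/s, a = -1.9 m/s².
v = v₀ + at → t = (1.5 − 7.00) / -1.9 = 2.89 s
v² = v₀² + 2aΔx → Δx = (1.5² − 7.00²)/(2·-1.9) = 12.3 m
Total time = 4.12 + 2.89 = 7.01 s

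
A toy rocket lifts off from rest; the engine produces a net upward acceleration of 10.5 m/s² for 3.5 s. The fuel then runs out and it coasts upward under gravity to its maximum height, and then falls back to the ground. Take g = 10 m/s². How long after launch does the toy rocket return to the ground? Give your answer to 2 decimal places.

Phase 1 (powered ascent): v₀ = 0 m/s, a = 10.5 m/s².
v = v₀ + at = 0 + (10.5)(3.5) = 36.8 m/s
Δx = v₀t + ½at² = 0·3.5 + 0.5·10.5·3.5² = 64.3 m

Phase 2 (coasting upward): v₀ = 36.8 m/s, a = -10 m/s².
v = v₀ + at → t = (0 − 36.8) / -10 = 3.67 s
v² = v₀² + 2aΔx → Δx = (0² − 36.8²)/(2·-10) = 67.5 m

Phase 3 (free fall): v₀ = 0 m/s, a = -10 m/s².
Falls 132 m from rest: t = √(2·132/10) = 5.13 s; v = g·t = 51.3 m/s.
Total time = 3.50 + 3.67 + 5.13 = 12.3 s

12.31 s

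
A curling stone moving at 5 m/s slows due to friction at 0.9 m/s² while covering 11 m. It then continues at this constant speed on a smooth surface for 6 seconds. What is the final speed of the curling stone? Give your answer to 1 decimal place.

2.3 m/s

Phase 1 (decelerating): v₀ = 5.00 m/s, a = -0.9 m/s².
v² = v₀² + 2aΔx = 5.00² + 2·-0.9·11 = 5.20 → v = 2.28 m/s
t = (v − v₀)/a = (2.28 − 5.00)/-0.9 = 3.02 s

Phase 2 (constant speed): v₀ = 2.28 m/s, a = 0 m/s².
v = v₀ + at = 2.28 + (0)(6) = 2.28 m/s
Δx = v₀t + ½at² = 2.28·6 + 0.5·0·6² = 13.7 m
Final speed = 2.28 m/s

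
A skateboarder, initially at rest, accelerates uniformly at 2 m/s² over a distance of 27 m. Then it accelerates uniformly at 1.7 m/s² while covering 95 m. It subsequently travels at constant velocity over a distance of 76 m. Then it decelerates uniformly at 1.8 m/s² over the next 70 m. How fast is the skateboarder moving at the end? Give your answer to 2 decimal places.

13.38 m/s

Phase 1 (accelerating): v₀ = 0 m/s, a = 2 m/s².
v² = v₀² + 2aΔx = 0² + 2·2·27 = 108 → v = 10.4 m/s
t = (v − v₀)/a = (10.4 − 0)/2 = 5.20 s

Phase 2 (accelerating): v₀ = 10.4 m/s, a = 1.7 m/s².
v² = v₀² + 2aΔx = 10.4² + 2·1.7·95 = 431 → v = 20.8 m/s
t = (v − v₀)/a = (20.8 − 10.4)/1.7 = 6.10 s

Phase 3 (constant speed): v₀ = 20.8 m/s, a = 0 m/s².
Constant speed: t = d/v = 76/20.8 = 3.66 s

Phase 4 (decelerating): v₀ = 20.8 m/s, a = -1.8 m/s².
v² = v₀² + 2aΔx = 20.8² + 2·-1.8·70 = 179 → v = 13.4 m/s
t = (v − v₀)/a = (13.4 − 20.8)/-1.8 = 4.10 s
Final speed = 13.4 m/s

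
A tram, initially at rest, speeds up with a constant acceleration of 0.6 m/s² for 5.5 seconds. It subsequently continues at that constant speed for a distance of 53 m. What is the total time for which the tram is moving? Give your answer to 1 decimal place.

Phase 1 (accelerating): v₀ = 0 m/s, a = 0.6 m/s².
v = v₀ + at = 0 + (0.6)(5.5) = 3.30 m/s
Δx = v₀t + ½at² = 0·5.5 + 0.5·0.6·5.5² = 9.07 m

Phase 2 (constant speed): v₀ = 3.30 m/s, a = 0 m/s².
Constant speed: t = d/v = 53/3.30 = 16.1 s
Total time = 5.50 + 16.1 = 21.6 s

21.6 s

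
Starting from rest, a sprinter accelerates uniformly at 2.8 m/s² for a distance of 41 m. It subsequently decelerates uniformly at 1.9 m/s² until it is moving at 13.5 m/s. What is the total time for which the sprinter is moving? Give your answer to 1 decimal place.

Phase 1 (accelerating): v₀ = 0 m/s, a = 2.8 m/s².
v² = v₀² + 2aΔx = 0² + 2·2.8·41 = 230 → v = 15.2 m/s
t = (v − v₀)/a = (15.2 − 0)/2.8 = 5.41 s

Phase 2 (decelerating): v₀ = 15.2 m/s, a = -1.9 m/s².
v = v₀ + at → t = (13.5 − 15.2) / -1.9 = 0.870 s
v² = v₀² + 2aΔx → Δx = (13.5² − 15.2²)/(2·-1.9) = 12.5 m
Total time = 5.41 + 0.870 = 6.28 s

6.3 s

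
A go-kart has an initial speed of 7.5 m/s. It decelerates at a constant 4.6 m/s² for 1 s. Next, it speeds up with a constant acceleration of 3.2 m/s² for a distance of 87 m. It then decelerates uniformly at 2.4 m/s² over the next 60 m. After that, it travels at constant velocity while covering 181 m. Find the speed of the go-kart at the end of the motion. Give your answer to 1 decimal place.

16.6 m/s

Phase 1 (decelerating): v₀ = 7.50 m/s, a = -4.6 m/s².
v = v₀ + at = 7.50 + (-4.6)(1) = 2.90 m/s
Δx = v₀t + ½at² = 7.50·1 + 0.5·-4.6·1² = 5.20 m

Phase 2 (accelerating): v₀ = 2.90 m/s, a = 3.2 m/s².
v² = v₀² + 2aΔx = 2.90² + 2·3.2·87 = 565 → v = 23.8 m/s
t = (v − v₀)/a = (23.8 − 2.90)/3.2 = 6.52 s

Phase 3 (decelerating): v₀ = 23.8 m/s, a = -2.4 m/s².
v² = v₀² + 2aΔx = 23.8² + 2·-2.4·60 = 277 → v = 16.6 m/s
t = (v − v₀)/a = (16.6 − 23.8)/-2.4 = 2.97 s

Phase 4 (constant speed): v₀ = 16.6 m/s, a = 0 m/s².
Constant speed: t = d/v = 181/16.6 = 10.9 s
Final speed = 16.6 m/s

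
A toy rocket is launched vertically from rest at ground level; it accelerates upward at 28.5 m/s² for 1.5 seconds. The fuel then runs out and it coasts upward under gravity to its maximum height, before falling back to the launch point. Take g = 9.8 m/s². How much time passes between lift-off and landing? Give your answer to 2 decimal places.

10.92 s

Phase 1 (powered ascent): v₀ = 0 m/s, a = 28.5 m/s².
v = v₀ + at = 0 + (28.5)(1.5) = 42.8 m/s
Δx = v₀t + ½at² = 0·1.5 + 0.5·28.5·1.5² = 32.1 m

Phase 2 (coasting upward): v₀ = 42.8 m/s, a = -9.8 m/s².
v = v₀ + at → t = (0 − 42.8) / -9.8 = 4.36 s
v² = v₀² + 2aΔx → Δx = (0² − 42.8²)/(2·-9.8) = 93.2 m

Phase 3 (free fall): v₀ = 0 m/s, a = -9.8 m/s².
Falls 125 m from rest: t = √(2·125/9.8) = 5.06 s; v = g·t = 49.6 m/s.
Total time = 1.50 + 4.36 + 5.06 = 10.9 s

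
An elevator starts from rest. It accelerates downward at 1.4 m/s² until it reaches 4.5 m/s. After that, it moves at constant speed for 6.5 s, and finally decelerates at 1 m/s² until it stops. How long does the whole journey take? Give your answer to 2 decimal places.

Phase 1 (accelerating): v₀ = 0 m/s, a = 1.4 m/s².
v = v₀ + at → t = (4.5 − 0) / 1.4 = 3.21 s
v² = v₀² + 2aΔx → Δx = (4.5² − 0²)/(2·1.4) = 7.23 m

Phase 2 (constant speed): v₀ = 4.50 m/s, a = 0 m/s².
v = v₀ + at = 4.50 + (0)(6.5) = 4.50 m/s
Δx = v₀t + ½at² = 4.50·6.5 + 0.5·0·6.5² = 29.2 m

Phase 3 (decelerating): v₀ = 4.50 m/s, a = -1 m/s².
v = v₀ + at → t = (0 − 4.50) / -1 = 4.50 s
v² = v₀² + 2aΔx → Δx = (0² − 4.50²)/(2·-1) = 10.1 m
Total time = 3.21 + 6.50 + 4.50 = 14.2 s

14.21 s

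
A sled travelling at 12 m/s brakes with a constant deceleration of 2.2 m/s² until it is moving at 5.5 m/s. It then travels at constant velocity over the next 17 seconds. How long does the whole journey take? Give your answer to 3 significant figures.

20.0 s

Phase 1 (decelerating): v₀ = 12.0 m/s, a = -2.2 m/s².
v = v₀ + at → t = (5.5 − 12.0) / -2.2 = 2.95 s
v² = v₀² + 2aΔx → Δx = (5.5² − 12.0²)/(2·-2.2) = 25.9 m

Phase 2 (constant speed): v₀ = 5.50 m/s, a = 0 m/s².
v = v₀ + at = 5.50 + (0)(17) = 5.50 m/s
Δx = v₀t + ½at² = 5.50·17 + 0.5·0·17² = 93.5 m
Total time = 2.95 + 17.0 = 20.0 s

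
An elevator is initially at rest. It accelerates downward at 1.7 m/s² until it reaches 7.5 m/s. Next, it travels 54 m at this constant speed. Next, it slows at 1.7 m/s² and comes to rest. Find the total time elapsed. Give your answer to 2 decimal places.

16.02 s

Phase 1 (accelerating): v₀ = 0 m/s, a = 1.7 m/s².
v = v₀ + at → t = (7.5 − 0) / 1.7 = 4.41 s
v² = v₀² + 2aΔx → Δx = (7.5² − 0²)/(2·1.7) = 16.5 m

Phase 2 (constant speed): v₀ = 7.50 m/s, a = 0 m/s².
Constant speed: t = d/v = 54/7.50 = 7.20 s

Phase 3 (decelerating): v₀ = 7.50 m/s, a = -1.7 m/s².
v = v₀ + at → t = (0 − 7.50) / -1.7 = 4.41 s
v² = v₀² + 2aΔx → Δx = (0² − 7.50²)/(2·-1.7) = 16.5 m
Total time = 4.41 + 7.20 + 4.41 = 16.0 s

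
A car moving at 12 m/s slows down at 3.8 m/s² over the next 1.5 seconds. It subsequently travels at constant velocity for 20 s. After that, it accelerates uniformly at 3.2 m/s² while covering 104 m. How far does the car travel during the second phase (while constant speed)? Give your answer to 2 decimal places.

126.00 m

Phase 1 (decelerating): v₀ = 12.0 m/s, a = -3.8 m/s².
v = v₀ + at = 12.0 + (-3.8)(1.5) = 6.30 m/s
Δx = v₀t + ½at² = 12.0·1.5 + 0.5·-3.8·1.5² = 13.7 m

Phase 2 (constant speed): v₀ = 6.30 m/s, a = 0 m/s².
v = v₀ + at = 6.30 + (0)(20) = 6.30 m/s
Δx = v₀t + ½at² = 6.30·20 + 0.5·0·20² = 126 m
Distance in phase 2 = 126 m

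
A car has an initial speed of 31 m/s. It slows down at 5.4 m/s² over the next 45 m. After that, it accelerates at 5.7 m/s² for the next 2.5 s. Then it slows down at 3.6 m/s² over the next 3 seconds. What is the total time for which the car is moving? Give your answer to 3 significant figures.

7.20 s

Phase 1 (decelerating): v₀ = 31.0 m/s, a = -5.4 m/s².
v² = v₀² + 2aΔx = 31.0² + 2·-5.4·45 = 475 → v = 21.8 m/s
t = (v − v₀)/a = (21.8 − 31.0)/-5.4 = 1.70 s

Phase 2 (accelerating): v₀ = 21.8 m/s, a = 5.7 m/s².
v = v₀ + at = 21.8 + (5.7)(2.5) = 36.0 m/s
Δx = v₀t + ½at² = 21.8·2.5 + 0.5·5.7·2.5² = 72.3 m

Phase 3 (decelerating): v₀ = 36.0 m/s, a = -3.6 m/s².
v = v₀ + at = 36.0 + (-3.6)(3) = 25.2 m/s
Δx = v₀t + ½at² = 36.0·3 + 0.5·-3.6·3² = 91.9 m
Total time = 1.70 + 2.50 + 3.00 = 7.20 s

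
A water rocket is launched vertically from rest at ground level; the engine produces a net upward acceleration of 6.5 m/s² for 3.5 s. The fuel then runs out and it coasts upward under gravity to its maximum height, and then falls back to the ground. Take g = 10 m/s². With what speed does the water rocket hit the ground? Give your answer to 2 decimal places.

36.25 m/s

Phase 1 (powered ascent): v₀ = 0 m/s, a = 6.5 m/s².
v = v₀ + at = 0 + (6.5)(3.5) = 22.8 m/s
Δx = v₀t + ½at² = 0·3.5 + 0.5·6.5·3.5² = 39.8 m

Phase 2 (coasting upward): v₀ = 22.8 m/s, a = -10 m/s².
v = v₀ + at → t = (0 − 22.8) / -10 = 2.27 s
v² = v₀² + 2aΔx → Δx = (0² − 22.8²)/(2·-10) = 25.9 m

Phase 3 (free fall): v₀ = 0 m/s, a = -10 m/s².
Falls 65.7 m from rest: t = √(2·65.7/10) = 3.62 s; v = g·t = 36.2 m/s.
Impact speed = 36.2 m/s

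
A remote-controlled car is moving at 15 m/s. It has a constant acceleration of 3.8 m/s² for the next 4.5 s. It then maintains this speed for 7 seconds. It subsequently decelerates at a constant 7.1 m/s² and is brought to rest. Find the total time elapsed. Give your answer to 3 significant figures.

16.0 s

Phase 1 (accelerating): v₀ = 15.0 m/s, a = 3.8 m/s².
v = v₀ + at = 15.0 + (3.8)(4.5) = 32.1 m/s
Δx = v₀t + ½at² = 15.0·4.5 + 0.5·3.8·4.5² = 106 m

Phase 2 (constant speed): v₀ = 32.1 m/s, a = 0 m/s².
v = v₀ + at = 32.1 + (0)(7) = 32.1 m/s
Δx = v₀t + ½at² = 32.1·7 + 0.5·0·7² = 225 m

Phase 3 (decelerating): v₀ = 32.1 m/s, a = -7.1 m/s².
v = v₀ + at → t = (0 − 32.1) / -7.1 = 4.52 s
v² = v₀² + 2aΔx → Δx = (0² − 32.1²)/(2·-7.1) = 72.6 m
Total time = 4.50 + 7.00 + 4.52 = 16.0 s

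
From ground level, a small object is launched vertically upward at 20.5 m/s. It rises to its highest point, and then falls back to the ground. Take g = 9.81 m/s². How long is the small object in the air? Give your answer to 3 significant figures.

Phase 1 (rising): v₀ = 20.5 m/s, a = -9.81 m/s².
v = v₀ + at → t = (0 − 20.5) / -9.81 = 2.09 s
v² = v₀² + 2aΔx → Δx = (0² − 20.5²)/(2·-9.81) = 21.4 m

Phase 2 (falling): v₀ = 0 m/s, a = -9.81 m/s².
Falls 21.4 m from rest: t = √(2·21.4/9.81) = 2.09 s; v = g·t = 20.5 m/s.
Total time = 2.09 + 2.09 = 4.18 s

4.18 s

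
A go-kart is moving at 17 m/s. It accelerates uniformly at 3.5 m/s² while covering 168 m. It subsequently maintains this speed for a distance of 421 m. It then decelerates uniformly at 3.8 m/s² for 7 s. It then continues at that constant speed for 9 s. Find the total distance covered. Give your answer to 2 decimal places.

Phase 1 (accelerating): v₀ = 17.0 m/s, a = 3.5 m/s².
v² = v₀² + 2aΔx = 17.0² + 2·3.5·168 = 1460 → v = 38.3 m/s
t = (v − v₀)/a = (38.3 − 17.0)/3.5 = 6.08 s

Phase 2 (constant speed): v₀ = 38.3 m/s, a = 0 m/s².
Constant speed: t = d/v = 421/38.3 = 11.0 s

Phase 3 (decelerating): v₀ = 38.3 m/s, a = -3.8 m/s².
v = v₀ + at = 38.3 + (-3.8)(7) = 11.7 m/s
Δx = v₀t + ½at² = 38.3·7 + 0.5·-3.8·7² = 175 m

Phase 4 (constant speed): v₀ = 11.7 m/s, a = 0 m/s².
v = v₀ + at = 11.7 + (0)(9) = 11.7 m/s
Δx = v₀t + ½at² = 11.7·9 + 0.5·0·9² = 105 m
Total distance = 168 + 421 + 175 + 105 = 869 m

868.91 m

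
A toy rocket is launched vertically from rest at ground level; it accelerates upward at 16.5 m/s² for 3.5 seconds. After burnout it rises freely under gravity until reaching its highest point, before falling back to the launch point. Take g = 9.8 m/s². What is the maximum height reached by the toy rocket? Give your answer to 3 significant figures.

Phase 1 (powered ascent): v₀ = 0 m/s, a = 16.5 m/s².
v = v₀ + at = 0 + (16.5)(3.5) = 57.8 m/s
Δx = v₀t + ½at² = 0·3.5 + 0.5·16.5·3.5² = 101 m

Phase 2 (coasting upward): v₀ = 57.8 m/s, a = -9.8 m/s².
v = v₀ + at → t = (0 − 57.8) / -9.8 = 5.89 s
v² = v₀² + 2aΔx → Δx = (0² − 57.8²)/(2·-9.8) = 170 m
Maximum height = 101 + 170 = 271 m

271 m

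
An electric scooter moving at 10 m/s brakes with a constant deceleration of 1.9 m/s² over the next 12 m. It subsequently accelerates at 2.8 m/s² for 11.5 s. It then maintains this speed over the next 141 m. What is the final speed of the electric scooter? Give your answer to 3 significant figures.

Phase 1 (decelerating): v₀ = 10.0 m/s, a = -1.9 m/s².
v² = v₀² + 2aΔx = 10.0² + 2·-1.9·12 = 54.4 → v = 7.38 m/s
t = (v − v₀)/a = (7.38 − 10.0)/-1.9 = 1.38 s

Phase 2 (accelerating): v₀ = 7.38 m/s, a = 2.8 m/s².
v = v₀ + at = 7.38 + (2.8)(11.5) = 39.6 m/s
Δx = v₀t + ½at² = 7.38·11.5 + 0.5·2.8·11.5² = 270 m

Phase 3 (constant speed): v₀ = 39.6 m/s, a = 0 m/s².
Constant speed: t = d/v = 141/39.6 = 3.56 s
Final speed = 39.6 m/s

39.6 m/s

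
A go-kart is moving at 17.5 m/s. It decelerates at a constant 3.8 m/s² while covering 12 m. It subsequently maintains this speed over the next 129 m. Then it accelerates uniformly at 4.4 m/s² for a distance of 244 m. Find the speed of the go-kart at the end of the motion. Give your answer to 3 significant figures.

48.6 m/s

Phase 1 (decelerating): v₀ = 17.5 m/s, a = -3.8 m/s².
v² = v₀² + 2aΔx = 17.5² + 2·-3.8·12 = 215 → v = 14.7 m/s
t = (v − v₀)/a = (14.7 − 17.5)/-3.8 = 0.746 s

Phase 2 (constant speed): v₀ = 14.7 m/s, a = 0 m/s².
Constant speed: t = d/v = 129/14.7 = 8.80 s

Phase 3 (accelerating): v₀ = 14.7 m/s, a = 4.4 m/s².
v² = v₀² + 2aΔx = 14.7² + 2·4.4·244 = 2360 → v = 48.6 m/s
t = (v − v₀)/a = (48.6 − 14.7)/4.4 = 7.71 s
Final speed = 48.6 m/s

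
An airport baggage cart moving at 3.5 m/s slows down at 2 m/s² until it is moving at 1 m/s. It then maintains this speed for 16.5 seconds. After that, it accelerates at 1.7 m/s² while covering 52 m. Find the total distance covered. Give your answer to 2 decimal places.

71.31 m

Phase 1 (decelerating): v₀ = 3.50 m/s, a = -2 m/s².
v = v₀ + at → t = (1 − 3.50) / -2 = 1.25 s
v² = v₀² + 2aΔx → Δx = (1² − 3.50²)/(2·-2) = 2.81 m

Phase 2 (constant speed): v₀ = 1.00 m/s, a = 0 m/s².
v = v₀ + at = 1.00 + (0)(16.5) = 1.00 m/s
Δx = v₀t + ½at² = 1.00·16.5 + 0.5·0·16.5² = 16.5 m

Phase 3 (accelerating): v₀ = 1.00 m/s, a = 1.7 m/s².
v² = v₀² + 2aΔx = 1.00² + 2·1.7·52 = 178 → v = 13.3 m/s
t = (v − v₀)/a = (13.3 − 1.00)/1.7 = 7.26 s
Total distance = 2.81 + 16.5 + 52.0 = 71.3 m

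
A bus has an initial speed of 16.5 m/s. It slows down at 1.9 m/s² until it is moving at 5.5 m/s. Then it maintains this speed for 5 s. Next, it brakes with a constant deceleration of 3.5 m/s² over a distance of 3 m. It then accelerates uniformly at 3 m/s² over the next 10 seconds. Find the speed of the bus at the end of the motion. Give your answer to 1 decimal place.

33.0 m/s

Phase 1 (decelerating): v₀ = 16.5 m/s, a = -1.9 m/s².
v = v₀ + at → t = (5.5 − 16.5) / -1.9 = 5.79 s
v² = v₀² + 2aΔx → Δx = (5.5² − 16.5²)/(2·-1.9) = 63.7 m

Phase 2 (constant speed): v₀ = 5.50 m/s, a = 0 m/s².
v = v₀ + at = 5.50 + (0)(5) = 5.50 m/s
Δx = v₀t + ½at² = 5.50·5 + 0.5·0·5² = 27.5 m

Phase 3 (decelerating): v₀ = 5.50 m/s, a = -3.5 m/s².
v² = v₀² + 2aΔx = 5.50² + 2·-3.5·3 = 9.25 → v = 3.04 m/s
t = (v − v₀)/a = (3.04 − 5.50)/-3.5 = 0.702 s

Phase 4 (accelerating): v₀ = 3.04 m/s, a = 3 m/s².
v = v₀ + at = 3.04 + (3)(10) = 33.0 m/s
Δx = v₀t + ½at² = 3.04·10 + 0.5·3·10² = 180 m
Final speed = 33.0 m/s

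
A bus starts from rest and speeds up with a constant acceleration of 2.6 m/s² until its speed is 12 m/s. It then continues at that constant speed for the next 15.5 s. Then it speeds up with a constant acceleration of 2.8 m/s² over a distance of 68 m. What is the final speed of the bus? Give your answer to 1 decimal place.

Phase 1 (accelerating): v₀ = 0 m/s, a = 2.6 m/s².
v = v₀ + at → t = (12 − 0) / 2.6 = 4.62 s
v² = v₀² + 2aΔx → Δx = (12² − 0²)/(2·2.6) = 27.7 m

Phase 2 (constant speed): v₀ = 12.0 m/s, a = 0 m/s².
v = v₀ + at = 12.0 + (0)(15.5) = 12.0 m/s
Δx = v₀t + ½at² = 12.0·15.5 + 0.5·0·15.5² = 186 m

Phase 3 (accelerating): v₀ = 12.0 m/s, a = 2.8 m/s².
v² = v₀² + 2aΔx = 12.0² + 2·2.8·68 = 525 → v = 22.9 m/s
t = (v − v₀)/a = (22.9 − 12.0)/2.8 = 3.90 s
Final speed = 22.9 m/s

22.9 m/s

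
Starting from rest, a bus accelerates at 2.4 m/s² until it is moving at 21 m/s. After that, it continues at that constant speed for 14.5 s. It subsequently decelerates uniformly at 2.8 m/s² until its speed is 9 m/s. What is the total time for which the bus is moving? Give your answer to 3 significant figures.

27.5 s

Phase 1 (accelerating): v₀ = 0 m/s, a = 2.4 m/s².
v = v₀ + at → t = (21 − 0) / 2.4 = 8.75 s
v² = v₀² + 2aΔx → Δx = (21² − 0²)/(2·2.4) = 91.9 m

Phase 2 (constant speed): v₀ = 21.0 m/s, a = 0 m/s².
v = v₀ + at = 21.0 + (0)(14.5) = 21.0 m/s
Δx = v₀t + ½at² = 21.0·14.5 + 0.5·0·14.5² = 304 m

Phase 3 (decelerating): v₀ = 21.0 m/s, a = -2.8 m/s².
v = v₀ + at → t = (9 − 21.0) / -2.8 = 4.29 s
v² = v₀² + 2aΔx → Δx = (9² − 21.0²)/(2·-2.8) = 64.3 m
Total time = 8.75 + 14.5 + 4.29 = 27.5 s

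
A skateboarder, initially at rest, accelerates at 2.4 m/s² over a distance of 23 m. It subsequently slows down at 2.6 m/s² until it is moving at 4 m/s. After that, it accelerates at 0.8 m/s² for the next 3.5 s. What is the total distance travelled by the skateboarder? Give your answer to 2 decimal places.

Phase 1 (accelerating): v₀ = 0 m/s, a = 2.4 m/s².
v² = v₀² + 2aΔx = 0² + 2·2.4·23 = 110 → v = 10.5 m/s
t = (v − v₀)/a = (10.5 − 0)/2.4 = 4.38 s

Phase 2 (decelerating): v₀ = 10.5 m/s, a = -2.6 m/s².
v = v₀ + at → t = (4 − 10.5) / -2.6 = 2.50 s
v² = v₀² + 2aΔx → Δx = (4² − 10.5²)/(2·-2.6) = 18.2 m

Phase 3 (accelerating): v₀ = 4.00 m/s, a = 0.8 m/s².
v = v₀ + at = 4.00 + (0.8)(3.5) = 6.80 m/s
Δx = v₀t + ½at² = 4.00·3.5 + 0.5·0.8·3.5² = 18.9 m
Total distance = 23.0 + 18.2 + 18.9 = 60.1 m

60.05 m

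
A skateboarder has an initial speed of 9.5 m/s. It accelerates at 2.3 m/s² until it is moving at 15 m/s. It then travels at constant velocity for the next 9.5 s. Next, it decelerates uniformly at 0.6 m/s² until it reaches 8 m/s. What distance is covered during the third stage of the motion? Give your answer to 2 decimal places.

134.17 m

Phase 1 (accelerating): v₀ = 9.50 m/s, a = 2.3 m/s².
v = v₀ + at → t = (15 − 9.50) / 2.3 = 2.39 s
v² = v₀² + 2aΔx → Δx = (15² − 9.50²)/(2·2.3) = 29.3 m

Phase 2 (constant speed): v₀ = 15.0 m/s, a = 0 m/s².
v = v₀ + at = 15.0 + (0)(9.5) = 15.0 m/s
Δx = v₀t + ½at² = 15.0·9.5 + 0.5·0·9.5² = 142 m

Phase 3 (decelerating): v₀ = 15.0 m/s, a = -0.6 m/s².
v = v₀ + at → t = (8 − 15.0) / -0.6 = 11.7 s
v² = v₀² + 2aΔx → Δx = (8² − 15.0²)/(2·-0.6) = 134 m
Distance in phase 3 = 134 m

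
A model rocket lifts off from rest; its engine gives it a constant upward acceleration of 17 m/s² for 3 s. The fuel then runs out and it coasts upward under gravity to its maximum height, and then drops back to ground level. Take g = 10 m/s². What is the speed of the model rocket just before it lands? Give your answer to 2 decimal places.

Phase 1 (powered ascent): v₀ = 0 m/s, a = 17 m/s².
v = v₀ + at = 0 + (17)(3) = 51.0 m/s
Δx = v₀t + ½at² = 0·3 + 0.5·17·3² = 76.5 m

Phase 2 (coasting upward): v₀ = 51.0 m/s, a = -10 m/s².
v = v₀ + at → t = (0 − 51.0) / -10 = 5.10 s
v² = v₀² + 2aΔx → Δx = (0² − 51.0²)/(2·-10) = 130 m

Phase 3 (free fall): v₀ = 0 m/s, a = -10 m/s².
Falls 207 m from rest: t = √(2·207/10) = 6.43 s; v = g·t = 64.3 m/s.
Impact speed = 64.3 m/s

64.27 m/s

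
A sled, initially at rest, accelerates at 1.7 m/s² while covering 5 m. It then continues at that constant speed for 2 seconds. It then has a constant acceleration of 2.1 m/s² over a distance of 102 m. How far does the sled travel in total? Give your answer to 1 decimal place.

115.2 m

Phase 1 (accelerating): v₀ = 0 m/s, a = 1.7 m/s².
v² = v₀² + 2aΔx = 0² + 2·1.7·5 = 17.0 → v = 4.12 m/s
t = (v − v₀)/a = (4.12 − 0)/1.7 = 2.43 s

Phase 2 (constant speed): v₀ = 4.12 m/s, a = 0 m/s².
v = v₀ + at = 4.12 + (0)(2) = 4.12 m/s
Δx = v₀t + ½at² = 4.12·2 + 0.5·0·2² = 8.25 m

Phase 3 (accelerating): v₀ = 4.12 m/s, a = 2.1 m/s².
v² = v₀² + 2aΔx = 4.12² + 2·2.1·102 = 445 → v = 21.1 m/s
t = (v − v₀)/a = (21.1 − 4.12)/2.1 = 8.09 s
Total distance = 5.00 + 8.25 + 102 = 115 m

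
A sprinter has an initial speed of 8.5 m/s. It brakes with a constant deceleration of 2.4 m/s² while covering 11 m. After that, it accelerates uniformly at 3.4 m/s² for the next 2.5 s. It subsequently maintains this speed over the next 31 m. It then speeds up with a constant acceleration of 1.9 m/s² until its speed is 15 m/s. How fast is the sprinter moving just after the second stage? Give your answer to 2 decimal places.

Phase 1 (decelerating): v₀ = 8.50 m/s, a = -2.4 m/s².
v² = v₀² + 2aΔx = 8.50² + 2·-2.4·11 = 19.5 → v = 4.41 m/s
t = (v − v₀)/a = (4.41 − 8.50)/-2.4 = 1.70 s

Phase 2 (accelerating): v₀ = 4.41 m/s, a = 3.4 m/s².
v = v₀ + at = 4.41 + (3.4)(2.5) = 12.9 m/s
Δx = v₀t + ½at² = 4.41·2.5 + 0.5·3.4·2.5² = 21.7 m
Speed at end of phase 2 = 12.9 m/s

12.91 m/s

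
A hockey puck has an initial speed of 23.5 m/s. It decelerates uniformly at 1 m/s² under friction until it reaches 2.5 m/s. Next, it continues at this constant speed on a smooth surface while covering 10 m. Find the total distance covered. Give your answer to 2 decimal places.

283.00 m

Phase 1 (decelerating): v₀ = 23.5 m/s, a = -1 m/s².
v = v₀ + at → t = (2.5 − 23.5) / -1 = 21.0 s
v² = v₀² + 2aΔx → Δx = (2.5² − 23.5²)/(2·-1) = 273 m

Phase 2 (constant speed): v₀ = 2.50 m/s, a = 0 m/s².
Constant speed: t = d/v = 10/2.50 = 4.00 s
Total distance = 273 + 10.0 = 283 m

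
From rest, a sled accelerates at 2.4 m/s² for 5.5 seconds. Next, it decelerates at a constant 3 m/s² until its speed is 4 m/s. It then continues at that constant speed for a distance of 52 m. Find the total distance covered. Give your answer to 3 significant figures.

Phase 1 (accelerating): v₀ = 0 m/s, a = 2.4 m/s².
v = v₀ + at = 0 + (2.4)(5.5) = 13.2 m/s
Δx = v₀t + ½at² = 0·5.5 + 0.5·2.4·5.5² = 36.3 m

Phase 2 (decelerating): v₀ = 13.2 m/s, a = -3 m/s².
v = v₀ + at → t = (4 − 13.2) / -3 = 3.07 s
v² = v₀² + 2aΔx → Δx = (4² − 13.2²)/(2·-3) = 26.4 m

Phase 3 (constant speed): v₀ = 4.00 m/s, a = 0 m/s².
Constant speed: t = d/v = 52/4.00 = 13.0 s
Total distance = 36.3 + 26.4 + 52.0 = 115 m

115 m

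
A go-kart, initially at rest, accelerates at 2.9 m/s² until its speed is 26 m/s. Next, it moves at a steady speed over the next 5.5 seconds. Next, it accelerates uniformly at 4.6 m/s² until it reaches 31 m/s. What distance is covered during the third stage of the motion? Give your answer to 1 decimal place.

31.0 m

Phase 1 (accelerating): v₀ = 0 m/s, a = 2.9 m/s².
v = v₀ + at → t = (26 − 0) / 2.9 = 8.97 s
v² = v₀² + 2aΔx → Δx = (26² − 0²)/(2·2.9) = 117 m

Phase 2 (constant speed): v₀ = 26.0 m/s, a = 0 m/s².
v = v₀ + at = 26.0 + (0)(5.5) = 26.0 m/s
Δx = v₀t + ½at² = 26.0·5.5 + 0.5·0·5.5² = 143 m

Phase 3 (accelerating): v₀ = 26.0 m/s, a = 4.6 m/s².
v = v₀ + at → t = (31 − 26.0) / 4.6 = 1.09 s
v² = v₀² + 2aΔx → Δx = (31² − 26.0²)/(2·4.6) = 31.0 m
Distance in phase 3 = 31.0 m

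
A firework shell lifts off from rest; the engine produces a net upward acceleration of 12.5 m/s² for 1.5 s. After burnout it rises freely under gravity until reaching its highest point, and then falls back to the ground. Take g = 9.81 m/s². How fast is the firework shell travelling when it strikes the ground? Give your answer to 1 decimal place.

Phase 1 (powered ascent): v₀ = 0 m/s, a = 12.5 m/s².
v = v₀ + at = 0 + (12.5)(1.5) = 18.8 m/s
Δx = v₀t + ½at² = 0·1.5 + 0.5·12.5·1.5² = 14.1 m

Phase 2 (coasting upward): v₀ = 18.8 m/s, a = -9.81 m/s².
v = v₀ + at → t = (0 − 18.8) / -9.81 = 1.91 s
v² = v₀² + 2aΔx → Δx = (0² − 18.8²)/(2·-9.81) = 17.9 m

Phase 3 (free fall): v₀ = 0 m/s, a = -9.81 m/s².
Falls 32.0 m from rest: t = √(2·32.0/9.81) = 2.55 s; v = g·t = 25.0 m/s.
Impact speed = 25.0 m/s

25.0 m/s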